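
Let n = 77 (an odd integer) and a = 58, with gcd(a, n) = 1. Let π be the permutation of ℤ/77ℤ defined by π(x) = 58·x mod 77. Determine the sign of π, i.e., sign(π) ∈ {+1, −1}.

Trace 15: π^k(15) = [15, 23, 25, 64, 16, 4, 1] for k=0..6.
9 cycles of lengths [15, 15, 15, 15, 5, 5, 3, 3, 1].
With 9 cycles on 77 points, sign = (−1)^{77−9} = +1.

+1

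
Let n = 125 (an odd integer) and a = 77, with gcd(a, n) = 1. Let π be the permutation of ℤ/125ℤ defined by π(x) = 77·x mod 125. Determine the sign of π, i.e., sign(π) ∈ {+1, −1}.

Start at x=38: 38 → 51 → 52 → 4 → 58 → 91 → 7 → … (one orbit).
Cycle type of π: 100 + 20 + 4 + 1; total 4 cycles.
n − c = 125 − 4 = 121; sign = (−1)^121 = -1.
Via Zolotarev, sign(π_{77}) = (77|125) = -1.

-1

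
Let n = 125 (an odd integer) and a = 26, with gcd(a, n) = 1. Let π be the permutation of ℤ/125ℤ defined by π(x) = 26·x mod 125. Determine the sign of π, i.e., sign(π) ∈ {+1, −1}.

Orbit of 1 under x↦26x: [1, 26, 51, 76, 101]… (length divides ord_125(26)).
The orbit structure of x ↦ 26x mod 125: 45 orbits of sizes [5, 5, 5, 5, 5, 5, 5, 5, 5, 5, 5, 5, 5, 5, 5, 5, 5, 5, 5, 5, 1, 1, 1, 1, 1, 1, 1, 1, 1, 1, 1, 1, 1, 1, 1, 1, 1, 1, 1, 1, 1, 1, 1, 1, 1].
sign(π) = (−1)^{n − #cycles} = (−1)^{125−45} = (−1)^80 = +1.
(26|125)_J = +1 (Zolotarev's lemma cross-check).

+1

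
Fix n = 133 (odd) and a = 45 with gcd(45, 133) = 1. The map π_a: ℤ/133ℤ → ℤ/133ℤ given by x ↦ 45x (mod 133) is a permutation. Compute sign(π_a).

Trace 102: π^k(102) = [102, 68, 1, 45, 30, 20] for k=0..5.
Cycle type of π: 6×19 + 3×6 + 1; total 26 cycles.
26 cycles on 133: each ℓ→(−1)^(ℓ−1), product (−1)^107 = -1.
Zolotarev: (45|133) = -1, matching the cycle-count sign.

-1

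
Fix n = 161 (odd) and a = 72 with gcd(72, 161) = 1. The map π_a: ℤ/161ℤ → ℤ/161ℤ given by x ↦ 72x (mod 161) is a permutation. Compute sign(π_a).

+1

Orbit of 64 under x↦72x: [64, 100, 116, 141, 9, 4, 127]… (length divides ord_161(72)).
π_72 has 9 disjoint cycles with lengths [33, 33, 33, 33, 11, 11, 3, 3, 1] on {0,…,160}.
sign(π) = (−1)^{n − #cycles} = (−1)^{161−9} = (−1)^152 = +1.
Check: (72/161) = +1 by Zolotarev.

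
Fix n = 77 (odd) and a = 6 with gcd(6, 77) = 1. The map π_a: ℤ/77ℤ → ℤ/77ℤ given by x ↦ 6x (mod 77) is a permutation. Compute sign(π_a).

+1

Start at x=62: 62 → 64 → 76 → 71 → 41 → 15 → 13 → … (one orbit).
11 cycles of lengths [10, 10, 10, 10, 10, 10, 10, 2, 2, 2, 1].
Σ(ℓ_i−1) = 77−11 = 66; sign = (−1)^66 = +1.
The Jacobi symbol (6|77) = +1 (Zolotarev) agrees.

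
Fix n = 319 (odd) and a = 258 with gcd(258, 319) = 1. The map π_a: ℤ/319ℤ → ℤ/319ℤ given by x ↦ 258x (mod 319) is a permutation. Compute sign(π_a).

-1

Orbit of 86 under x↦258x: [86, 177, 49, 201, 180, 185, 199]… (length divides ord_319(258)).
Cycle type of π: 140×2 + 28 + 5×2 + 1; total 6 cycles.
Σ(ℓ_i−1) = 319−6 = 313; sign = (−1)^313 = -1.
Zolotarev: (258|319) = -1, matching the cycle-count sign.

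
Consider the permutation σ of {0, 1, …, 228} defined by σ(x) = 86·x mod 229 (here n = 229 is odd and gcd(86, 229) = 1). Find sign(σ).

-1

Trace 227: π^k(227) = [227, 57, 93, 212, 141, 218, 199] for k=0..6.
The orbit structure of x ↦ 86x mod 229: 4 orbits of sizes [76, 76, 76, 1].
With 4 cycles on 229 points, sign = (−1)^{229−4} = -1.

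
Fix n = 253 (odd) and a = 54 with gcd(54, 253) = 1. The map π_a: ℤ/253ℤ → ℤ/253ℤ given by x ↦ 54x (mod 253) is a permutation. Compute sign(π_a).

-1

Orbit of 144 under x↦54x: [144, 186, 177, 197, 12, 142, 78]… (length divides ord_253(54)).
Cycle lengths of π_54 on ℤ/253ℤ: [22, 22, 22, 22, 22, 22, 22, 22, 22, 22, 11, 11, 2, 2, 2, 2, 2, 1]; 18 cycles in total.
253 − 18 = 235 transpositions; sign(π) = (−1)^235 = -1.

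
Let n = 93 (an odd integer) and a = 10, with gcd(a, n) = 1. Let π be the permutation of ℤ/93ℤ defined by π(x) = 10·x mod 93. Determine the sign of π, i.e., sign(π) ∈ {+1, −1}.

+1

Start at x=10: 10 → 7 → 70 → 49 → 25 → 64 → 82 → … (one orbit).
9 cycles of lengths [15, 15, 15, 15, 15, 15, 1, 1, 1].
sign(π) = (−1)^{n − #cycles} = (−1)^{93−9} = (−1)^84 = +1.
Check: (10/93) = +1 by Zolotarev.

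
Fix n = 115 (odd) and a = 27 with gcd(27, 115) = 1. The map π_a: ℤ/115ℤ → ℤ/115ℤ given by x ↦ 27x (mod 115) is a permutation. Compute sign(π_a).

-1

Start at x=78: 78 → 36 → 52 → 24 → 73 → 16 → 87 → … (one orbit).
Decompose π into cycles: lengths [44, 44, 11, 11, 4, 1] (6 cycles, including the fixed point 0).
With 6 cycles on 115 points, sign = (−1)^{115−6} = -1.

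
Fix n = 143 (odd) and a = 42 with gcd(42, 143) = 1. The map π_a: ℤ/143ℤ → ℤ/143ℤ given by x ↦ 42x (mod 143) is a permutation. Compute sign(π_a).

+1

Trace 16: π^k(16) = [16, 100, 53, 81, 113, 27, 133] for k=0..6.
π_42 has 15 disjoint cycles with lengths [15, 15, 15, 15, 15, 15, 15, 15, 5, 5, 3, 3, 3, 3, 1] on {0,…,142}.
143 − 15 = 128 transpositions; sign(π) = (−1)^128 = +1.
Check: (42/143) = +1 by Zolotarev.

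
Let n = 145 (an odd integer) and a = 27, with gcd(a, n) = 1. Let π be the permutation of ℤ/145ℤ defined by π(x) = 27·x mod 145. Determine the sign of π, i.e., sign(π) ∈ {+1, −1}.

+1

Trace 36: π^k(36) = [36, 102, 144, 118, 141, 37, 129] for k=0..6.
Decompose π into cycles: lengths [28, 28, 28, 28, 28, 4, 1] (7 cycles, including the fixed point 0).
sign(π) = (−1)^{n − #cycles} = (−1)^{145−7} = (−1)^138 = +1.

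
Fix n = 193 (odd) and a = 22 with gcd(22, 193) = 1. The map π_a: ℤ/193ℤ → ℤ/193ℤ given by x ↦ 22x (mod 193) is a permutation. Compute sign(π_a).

Trace 177: π^k(177) = [177, 34, 169, 51, 157, 173, 139] for k=0..6.
2 cycles of lengths [192, 1].
sign(π) = (−1)^{n − #cycles} = (−1)^{193−2} = (−1)^191 = -1.

-1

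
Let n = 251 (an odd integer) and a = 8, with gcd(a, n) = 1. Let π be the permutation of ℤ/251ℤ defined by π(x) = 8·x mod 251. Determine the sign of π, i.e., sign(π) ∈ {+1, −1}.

-1

Start at x=1: 1 → 8 → 64 → 10 → 80 → 138 → 100 → … (one orbit).
Cycle type of π: 50×5 + 1; total 6 cycles.
With 6 cycles on 251 points, sign = (−1)^{251−6} = -1.
Check: (8/251) = -1 by Zolotarev.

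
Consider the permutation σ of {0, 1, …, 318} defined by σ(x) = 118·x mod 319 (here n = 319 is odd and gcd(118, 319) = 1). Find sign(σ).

Orbit of 152 under x↦118x: [152, 72, 202, 230, 25, 79, 71]… (length divides ord_319(118)).
The orbit structure of x ↦ 118x mod 319: 5 orbits of sizes [140, 140, 28, 10, 1].
With 5 cycles on 319 points, sign = (−1)^{319−5} = +1.
The Jacobi symbol (118|319) = +1 (Zolotarev) agrees.

+1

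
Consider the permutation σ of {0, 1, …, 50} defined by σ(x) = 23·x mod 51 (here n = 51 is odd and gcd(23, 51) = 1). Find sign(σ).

Trace 5: π^k(5) = [5, 13, 44, 43, 20, 1, 23] for k=0..6.
Decompose π into cycles: lengths [16, 16, 16, 2, 1] (5 cycles, including the fixed point 0).
sign(π) = (−1)^{n − #cycles} = (−1)^{51−5} = (−1)^46 = +1.
Check: (23/51) = +1 by Zolotarev.

+1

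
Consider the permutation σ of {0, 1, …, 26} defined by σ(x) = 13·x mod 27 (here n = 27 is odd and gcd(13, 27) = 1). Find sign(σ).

+1

Start at x=25: 25 → 1 → 13 → 7 → 10 → 22 → 16 → … (one orbit).
The orbit structure of x ↦ 13x mod 27: 7 orbits of sizes [9, 9, 3, 3, 1, 1, 1].
Σ(ℓ_i−1) = 27−7 = 20; sign = (−1)^20 = +1.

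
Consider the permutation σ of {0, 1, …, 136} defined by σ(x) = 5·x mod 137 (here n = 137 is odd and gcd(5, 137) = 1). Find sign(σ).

-1

Orbit of 115 under x↦5x: [115, 27, 135, 127, 87, 24, 120]… (length divides ord_137(5)).
Decompose π into cycles: lengths [136, 1] (2 cycles, including the fixed point 0).
Σ(ℓ_i−1) = 137−2 = 135; sign = (−1)^135 = -1.
Via Zolotarev, sign(π_{5}) = (5|137) = -1.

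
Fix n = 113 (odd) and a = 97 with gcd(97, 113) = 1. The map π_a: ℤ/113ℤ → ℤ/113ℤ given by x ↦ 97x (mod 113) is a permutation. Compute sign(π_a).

+1

Start at x=106: 106 → 112 → 16 → 83 → 28 → 4 → 49 → … (one orbit).
The orbit structure of x ↦ 97x mod 113: 9 orbits of sizes [14, 14, 14, 14, 14, 14, 14, 14, 1].
113 − 9 = 104 transpositions; sign(π) = (−1)^104 = +1.
The Jacobi symbol (97|113) = +1 (Zolotarev) agrees.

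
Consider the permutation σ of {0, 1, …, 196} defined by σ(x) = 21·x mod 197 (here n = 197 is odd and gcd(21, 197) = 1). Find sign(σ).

Orbit of 190 under x↦21x: [190, 50, 65, 183, 100, 130, 169]… (length divides ord_197(21)).
π_21 has 2 disjoint cycles with lengths [196, 1] on {0,…,196}.
197 − 2 = 195 transpositions; sign(π) = (−1)^195 = -1.
Check: (21/197) = -1 by Zolotarev.

-1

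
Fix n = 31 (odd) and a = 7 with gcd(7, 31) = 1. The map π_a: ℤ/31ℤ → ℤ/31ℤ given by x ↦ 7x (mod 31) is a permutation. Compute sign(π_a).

Start at x=14: 14 → 5 → 4 → 28 → 10 → 8 → 25 → … (one orbit).
Decompose π into cycles: lengths [15, 15, 1] (3 cycles, including the fixed point 0).
31 − 3 = 28 transpositions; sign(π) = (−1)^28 = +1.
Check: (7/31) = +1 by Zolotarev.

+1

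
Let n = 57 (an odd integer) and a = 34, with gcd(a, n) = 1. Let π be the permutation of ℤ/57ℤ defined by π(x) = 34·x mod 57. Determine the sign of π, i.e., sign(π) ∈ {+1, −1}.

Start at x=49: 49 → 13 → 43 → 37 → 4 → 22 → 7 → … (one orbit).
Decompose π into cycles: lengths [18, 18, 18, 1, 1, 1] (6 cycles, including the fixed point 0).
sign(π) = (−1)^{n − #cycles} = (−1)^{57−6} = (−1)^51 = -1.
Zolotarev: (34|57) = -1, matching the cycle-count sign.

-1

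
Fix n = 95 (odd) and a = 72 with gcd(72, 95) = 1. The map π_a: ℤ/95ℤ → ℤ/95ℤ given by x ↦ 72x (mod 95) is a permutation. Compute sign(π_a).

Trace 1: π^k(1) = [1, 72, 54, 88, 66, 2, 49] for k=0..6.
π_72 has 5 disjoint cycles with lengths [36, 36, 18, 4, 1] on {0,…,94}.
Σ(ℓ_i−1) = 95−5 = 90; sign = (−1)^90 = +1.
The Jacobi symbol (72|95) = +1 (Zolotarev) agrees.

+1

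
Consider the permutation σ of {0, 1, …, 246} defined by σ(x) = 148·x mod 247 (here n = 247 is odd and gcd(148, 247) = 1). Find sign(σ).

+1

Start at x=148: 148 → 168 → 164 → 66 → 135 → 220 → 203 → … (one orbit).
Cycle lengths of π_148 on ℤ/247ℤ: [36, 36, 36, 36, 36, 36, 18, 4, 4, 4, 1]; 11 cycles in total.
247 − 11 = 236 transpositions; sign(π) = (−1)^236 = +1.
(148|247)_J = +1 (Zolotarev's lemma cross-check).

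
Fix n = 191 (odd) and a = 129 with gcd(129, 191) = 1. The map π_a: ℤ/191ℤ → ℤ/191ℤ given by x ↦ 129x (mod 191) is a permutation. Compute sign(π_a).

Orbit of 64 under x↦129x: [64, 43, 8, 77, 1, 129, 24]… (length divides ord_191(129)).
The orbit structure of x ↦ 129x mod 191: 3 orbits of sizes [95, 95, 1].
191 − 3 = 188 transpositions; sign(π) = (−1)^188 = +1.

+1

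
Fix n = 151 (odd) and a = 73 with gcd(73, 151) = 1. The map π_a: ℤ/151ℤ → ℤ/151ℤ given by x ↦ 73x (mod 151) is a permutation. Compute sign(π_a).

Trace 143: π^k(143) = [143, 20, 101, 125, 65, 64, 142] for k=0..6.
Cycle type of π: 50×3 + 1; total 4 cycles.
4 cycles on 151: each ℓ→(−1)^(ℓ−1), product (−1)^147 = -1.
Via Zolotarev, sign(π_{73}) = (73|151) = -1.

-1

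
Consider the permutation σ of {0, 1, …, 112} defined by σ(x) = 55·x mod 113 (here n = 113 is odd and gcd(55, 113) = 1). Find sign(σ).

-1

Orbit of 97 under x↦55x: [97, 24, 77, 54, 32, 65, 72]… (length divides ord_113(55)).
2 cycles of lengths [112, 1].
n − c = 113 − 2 = 111; sign = (−1)^111 = -1.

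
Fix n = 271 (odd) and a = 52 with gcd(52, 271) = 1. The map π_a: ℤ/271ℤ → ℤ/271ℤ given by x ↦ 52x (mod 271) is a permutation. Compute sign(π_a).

-1

Trace 238: π^k(238) = [238, 181, 198, 269, 167, 12, 82] for k=0..6.
Cycle type of π: 270 + 1; total 2 cycles.
With 2 cycles on 271 points, sign = (−1)^{271−2} = -1.
(52|271)_J = -1 (Zolotarev's lemma cross-check).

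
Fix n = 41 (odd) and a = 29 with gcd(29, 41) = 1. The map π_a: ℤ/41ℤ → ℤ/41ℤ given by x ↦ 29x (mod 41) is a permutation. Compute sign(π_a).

Start at x=14: 14 → 37 → 7 → 39 → 24 → 40 → 12 → … (one orbit).
π_29 has 2 disjoint cycles with lengths [40, 1] on {0,…,40}.
sign(π) = (−1)^{n − #cycles} = (−1)^{41−2} = (−1)^39 = -1.
(29|41)_J = -1 (Zolotarev's lemma cross-check).

-1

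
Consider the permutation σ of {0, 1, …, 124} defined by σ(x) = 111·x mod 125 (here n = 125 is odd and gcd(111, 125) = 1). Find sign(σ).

Trace 56: π^k(56) = [56, 91, 101, 86, 46, 106, 16] for k=0..6.
13 cycles of lengths [25, 25, 25, 25, 5, 5, 5, 5, 1, 1, 1, 1, 1].
sign(π) = (−1)^{n − #cycles} = (−1)^{125−13} = (−1)^112 = +1.
Via Zolotarev, sign(π_{111}) = (111|125) = +1.

+1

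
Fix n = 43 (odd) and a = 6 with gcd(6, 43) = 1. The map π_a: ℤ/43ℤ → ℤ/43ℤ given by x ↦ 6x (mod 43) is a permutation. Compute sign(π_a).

+1

Start at x=36: 36 → 1 → 6 → 36 (one orbit).
Cycle type of π: 3×14 + 1; total 15 cycles.
n − c = 43 − 15 = 28; sign = (−1)^28 = +1.
The Jacobi symbol (6|43) = +1 (Zolotarev) agrees.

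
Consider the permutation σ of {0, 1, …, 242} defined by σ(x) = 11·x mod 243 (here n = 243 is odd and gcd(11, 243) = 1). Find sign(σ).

-1

Trace 46: π^k(46) = [46, 20, 220, 233, 133, 5, 55] for k=0..6.
Cycle lengths of π_11 on ℤ/243ℤ: [162, 54, 18, 6, 2, 1]; 6 cycles in total.
sign(π) = (−1)^{n − #cycles} = (−1)^{243−6} = (−1)^237 = -1.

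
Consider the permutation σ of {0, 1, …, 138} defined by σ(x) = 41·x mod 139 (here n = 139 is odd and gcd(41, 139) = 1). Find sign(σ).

+1

Start at x=57: 57 → 113 → 46 → 79 → 42 → 54 → 129 → … (one orbit).
Decompose π into cycles: lengths [69, 69, 1] (3 cycles, including the fixed point 0).
139 − 3 = 136 transpositions; sign(π) = (−1)^136 = +1.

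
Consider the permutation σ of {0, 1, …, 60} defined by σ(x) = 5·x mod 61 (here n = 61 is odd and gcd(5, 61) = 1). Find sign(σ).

+1

Orbit of 16 under x↦5x: [16, 19, 34, 48, 57, 41, 22]… (length divides ord_61(5)).
3 cycles of lengths [30, 30, 1].
sign(π) = (−1)^{n − #cycles} = (−1)^{61−3} = (−1)^58 = +1.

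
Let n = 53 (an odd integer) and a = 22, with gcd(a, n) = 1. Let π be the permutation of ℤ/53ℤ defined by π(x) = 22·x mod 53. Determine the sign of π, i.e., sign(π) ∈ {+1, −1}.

-1

Trace 49: π^k(49) = [49, 18, 25, 20, 16, 34, 6] for k=0..6.
Decompose π into cycles: lengths [52, 1] (2 cycles, including the fixed point 0).
sign(π) = (−1)^{n − #cycles} = (−1)^{53−2} = (−1)^51 = -1.
The Jacobi symbol (22|53) = -1 (Zolotarev) agrees.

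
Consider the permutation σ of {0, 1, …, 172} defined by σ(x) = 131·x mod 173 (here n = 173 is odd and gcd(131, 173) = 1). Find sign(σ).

-1

Trace 26: π^k(26) = [26, 119, 19, 67, 127, 29, 166] for k=0..6.
Cycle type of π: 172 + 1; total 2 cycles.
With 2 cycles on 173 points, sign = (−1)^{173−2} = -1.
(131|173)_J = -1 (Zolotarev's lemma cross-check).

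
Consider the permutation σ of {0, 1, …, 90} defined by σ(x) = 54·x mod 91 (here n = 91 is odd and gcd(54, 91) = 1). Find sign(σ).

+1

Orbit of 64 under x↦54x: [64, 89, 74, 83, 23, 59, 1]… (length divides ord_91(54)).
π_54 has 9 disjoint cycles with lengths [12, 12, 12, 12, 12, 12, 12, 6, 1] on {0,…,90}.
9 cycles on 91: each ℓ→(−1)^(ℓ−1), product (−1)^82 = +1.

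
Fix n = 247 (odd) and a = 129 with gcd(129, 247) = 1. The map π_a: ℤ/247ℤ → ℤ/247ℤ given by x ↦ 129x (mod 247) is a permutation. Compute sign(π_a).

-1

Start at x=103: 103 → 196 → 90 → 1 → 129 → 92 → 12 → … (one orbit).
Decompose π into cycles: lengths [18, 18, 18, 18, 18, 18, 18, 18, 18, 18, 18, 18, 18, 2, 2, 2, 2, 2, 2, 1] (20 cycles, including the fixed point 0).
20 cycles on 247: each ℓ→(−1)^(ℓ−1), product (−1)^227 = -1.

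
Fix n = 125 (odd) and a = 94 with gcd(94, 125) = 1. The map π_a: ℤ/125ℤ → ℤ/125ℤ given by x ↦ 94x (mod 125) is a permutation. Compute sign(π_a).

+1

Start at x=26: 26 → 69 → 111 → 59 → 46 → 74 → 81 → … (one orbit).
The orbit structure of x ↦ 94x mod 125: 7 orbits of sizes [50, 50, 10, 10, 2, 2, 1].
n − c = 125 − 7 = 118; sign = (−1)^118 = +1.
(94|125)_J = +1 (Zolotarev's lemma cross-check).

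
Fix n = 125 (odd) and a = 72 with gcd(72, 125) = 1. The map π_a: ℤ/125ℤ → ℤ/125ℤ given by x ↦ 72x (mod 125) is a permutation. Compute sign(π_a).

-1

Start at x=23: 23 → 31 → 107 → 79 → 63 → 36 → 92 → … (one orbit).
4 cycles of lengths [100, 20, 4, 1].
n − c = 125 − 4 = 121; sign = (−1)^121 = -1.
(72|125)_J = -1 (Zolotarev's lemma cross-check).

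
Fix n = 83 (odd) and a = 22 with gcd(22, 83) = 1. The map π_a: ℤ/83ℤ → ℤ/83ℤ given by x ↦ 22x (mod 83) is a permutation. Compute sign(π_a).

Trace 3: π^k(3) = [3, 66, 41, 72, 7, 71, 68] for k=0..6.
The orbit structure of x ↦ 22x mod 83: 2 orbits of sizes [82, 1].
sign(π) = (−1)^{n − #cycles} = (−1)^{83−2} = (−1)^81 = -1.

-1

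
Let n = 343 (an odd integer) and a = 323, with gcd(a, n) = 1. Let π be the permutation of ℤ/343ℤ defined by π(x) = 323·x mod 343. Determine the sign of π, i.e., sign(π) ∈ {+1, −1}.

+1

Trace 36: π^k(36) = [36, 309, 337, 120, 1, 323, 57] for k=0..6.
Cycle type of π: 49×6 + 7×6 + 1×7; total 19 cycles.
19 cycles on 343: each ℓ→(−1)^(ℓ−1), product (−1)^324 = +1.
(323|343)_J = +1 (Zolotarev's lemma cross-check).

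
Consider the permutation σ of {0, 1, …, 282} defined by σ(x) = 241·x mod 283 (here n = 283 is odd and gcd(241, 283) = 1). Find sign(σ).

Trace 131: π^k(131) = [131, 158, 156, 240, 108, 275, 53] for k=0..6.
The orbit structure of x ↦ 241x mod 283: 4 orbits of sizes [94, 94, 94, 1].
283 − 4 = 279 transpositions; sign(π) = (−1)^279 = -1.

-1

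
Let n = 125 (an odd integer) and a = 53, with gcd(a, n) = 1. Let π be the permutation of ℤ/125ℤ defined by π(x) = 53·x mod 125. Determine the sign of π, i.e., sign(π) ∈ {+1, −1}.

Trace 66: π^k(66) = [66, 123, 19, 7, 121, 38, 14] for k=0..6.
Cycle lengths of π_53 on ℤ/125ℤ: [100, 20, 4, 1]; 4 cycles in total.
n − c = 125 − 4 = 121; sign = (−1)^121 = -1.
The Jacobi symbol (53|125) = -1 (Zolotarev) agrees.

-1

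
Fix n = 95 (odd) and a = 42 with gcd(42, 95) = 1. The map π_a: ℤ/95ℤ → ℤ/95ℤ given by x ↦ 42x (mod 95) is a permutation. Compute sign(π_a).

Orbit of 23 under x↦42x: [23, 16, 7, 9, 93, 11, 82]… (length divides ord_95(42)).
π_42 has 6 disjoint cycles with lengths [36, 36, 9, 9, 4, 1] on {0,…,94}.
With 6 cycles on 95 points, sign = (−1)^{95−6} = -1.
Zolotarev: (42|95) = -1, matching the cycle-count sign.

-1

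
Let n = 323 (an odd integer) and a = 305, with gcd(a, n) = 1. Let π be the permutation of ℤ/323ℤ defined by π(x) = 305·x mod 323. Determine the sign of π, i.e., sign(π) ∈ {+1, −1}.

+1

Trace 1: π^k(1) = [1, 305] for k=0..1.
Decompose π into cycles: lengths [2, 2, 2, 2, 2, 2, 2, 2, 2, 2, 2, 2, 2, 2, 2, 2, 2, 2, 2, 2, 2, 2, 2, 2, 2, 2, 2, 2, 2, 2, 2, 2, 2, 2, 2, 2, 2, 2, 2, 2, 2, 2, 2, 2, 2, 2, 2, 2, 2, 2, 2, 2, 2, 2, 2, 2, 2, 2, 2, 2, 2, 2, 2, 2, 2, 2, 2, 2, 2, 2, 2, 2, 2, 2, 2, 2, 2, 2, 2, 2, 2, 2, 2, 2, 2, 2, 2, 2, 2, 2, 2, 2, 2, 2, 2, 2, 2, 2, 2, 2, 2, 2, 2, 2, 2, 2, 2, 2, 2, 2, 2, 2, 2, 2, 2, 2, 2, 2, 2, 2, 2, 2, 2, 2, 2, 2, 2, 2, 2, 2, 2, 2, 2, 2, 2, 2, 2, 2, 2, 2, 2, 2, 2, 2, 2, 2, 2, 2, 2, 2, 2, 2, 1, 1, 1, 1, 1, 1, 1, 1, 1, 1, 1, 1, 1, 1, 1, 1, 1, 1, 1] (171 cycles, including the fixed point 0).
sign(π) = (−1)^{n − #cycles} = (−1)^{323−171} = (−1)^152 = +1.
The Jacobi symbol (305|323) = +1 (Zolotarev) agrees.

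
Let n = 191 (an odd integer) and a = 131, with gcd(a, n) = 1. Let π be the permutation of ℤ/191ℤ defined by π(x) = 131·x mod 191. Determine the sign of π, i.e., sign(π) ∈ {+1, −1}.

-1

Start at x=10: 10 → 164 → 92 → 19 → 6 → 22 → 17 → … (one orbit).
π_131 has 2 disjoint cycles with lengths [190, 1] on {0,…,190}.
n − c = 191 − 2 = 189; sign = (−1)^189 = -1.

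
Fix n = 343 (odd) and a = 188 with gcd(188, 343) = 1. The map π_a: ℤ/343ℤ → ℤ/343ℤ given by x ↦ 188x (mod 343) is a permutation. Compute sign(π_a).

-1

Trace 258: π^k(258) = [258, 141, 97, 57, 83, 169, 216] for k=0..6.
Cycle type of π: 98×3 + 14×3 + 2×3 + 1; total 10 cycles.
n − c = 343 − 10 = 333; sign = (−1)^333 = -1.
The Jacobi symbol (188|343) = -1 (Zolotarev) agrees.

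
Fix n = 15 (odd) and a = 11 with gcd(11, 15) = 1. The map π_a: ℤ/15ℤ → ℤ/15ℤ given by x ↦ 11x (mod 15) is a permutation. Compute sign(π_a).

Orbit of 1 under x↦11x: [1, 11]… (length divides ord_15(11)).
The orbit structure of x ↦ 11x mod 15: 10 orbits of sizes [2, 2, 2, 2, 2, 1, 1, 1, 1, 1].
Σ(ℓ_i−1) = 15−10 = 5; sign = (−1)^5 = -1.

-1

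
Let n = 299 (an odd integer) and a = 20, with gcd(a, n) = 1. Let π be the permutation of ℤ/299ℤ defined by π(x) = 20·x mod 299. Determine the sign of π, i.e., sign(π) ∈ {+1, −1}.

Start at x=99: 99 → 186 → 132 → 248 → 176 → 231 → 135 → … (one orbit).
Cycle type of π: 132×2 + 22 + 12 + 1; total 5 cycles.
With 5 cycles on 299 points, sign = (−1)^{299−5} = +1.

+1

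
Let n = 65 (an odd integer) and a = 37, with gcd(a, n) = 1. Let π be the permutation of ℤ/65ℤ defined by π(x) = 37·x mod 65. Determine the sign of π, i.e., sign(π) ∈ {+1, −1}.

Trace 58: π^k(58) = [58, 1, 37, 4, 18, 16, 7] for k=0..6.
Decompose π into cycles: lengths [12, 12, 12, 12, 12, 4, 1] (7 cycles, including the fixed point 0).
n − c = 65 − 7 = 58; sign = (−1)^58 = +1.

+1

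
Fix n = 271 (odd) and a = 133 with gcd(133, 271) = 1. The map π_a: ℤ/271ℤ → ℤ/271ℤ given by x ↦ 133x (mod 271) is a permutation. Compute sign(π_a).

-1

Orbit of 28 under x↦133x: [28, 201, 175, 240, 213, 145, 44]… (length divides ord_271(133)).
Decompose π into cycles: lengths [270, 1] (2 cycles, including the fixed point 0).
271 − 2 = 269 transpositions; sign(π) = (−1)^269 = -1.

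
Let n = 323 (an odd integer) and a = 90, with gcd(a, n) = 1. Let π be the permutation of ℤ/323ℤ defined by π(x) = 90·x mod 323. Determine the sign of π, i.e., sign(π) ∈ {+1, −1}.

Orbit of 284 under x↦90x: [284, 43, 317, 106, 173, 66, 126]… (length divides ord_323(90)).
5 cycles of lengths [144, 144, 18, 16, 1].
Σ(ℓ_i−1) = 323−5 = 318; sign = (−1)^318 = +1.

+1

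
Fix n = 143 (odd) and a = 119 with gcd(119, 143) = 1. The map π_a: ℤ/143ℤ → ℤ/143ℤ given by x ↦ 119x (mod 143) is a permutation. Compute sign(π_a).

Trace 92: π^k(92) = [92, 80, 82, 34, 42, 136, 25] for k=0..6.
π_119 has 6 disjoint cycles with lengths [60, 60, 12, 5, 5, 1] on {0,…,142}.
n − c = 143 − 6 = 137; sign = (−1)^137 = -1.

-1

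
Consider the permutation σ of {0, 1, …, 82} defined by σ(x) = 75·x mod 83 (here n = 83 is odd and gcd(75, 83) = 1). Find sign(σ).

+1

Trace 38: π^k(38) = [38, 28, 25, 49, 23, 65, 61] for k=0..6.
Cycle lengths of π_75 on ℤ/83ℤ: [41, 41, 1]; 3 cycles in total.
With 3 cycles on 83 points, sign = (−1)^{83−3} = +1.
The Jacobi symbol (75|83) = +1 (Zolotarev) agrees.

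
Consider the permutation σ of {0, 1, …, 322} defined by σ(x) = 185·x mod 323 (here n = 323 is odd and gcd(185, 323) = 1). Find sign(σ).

Orbit of 237 under x↦185x: [237, 240, 149, 110, 1, 185, 310]… (length divides ord_323(185)).
8 cycles of lengths [72, 72, 72, 72, 18, 8, 8, 1].
sign(π) = (−1)^{n − #cycles} = (−1)^{323−8} = (−1)^315 = -1.
The Jacobi symbol (185|323) = -1 (Zolotarev) agrees.

-1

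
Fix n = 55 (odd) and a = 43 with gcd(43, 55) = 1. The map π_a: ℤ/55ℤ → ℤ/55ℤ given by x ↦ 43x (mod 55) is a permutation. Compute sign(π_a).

Orbit of 1 under x↦43x: [1, 43, 34, 32]… (length divides ord_55(43)).
Cycle lengths of π_43 on ℤ/55ℤ: [4, 4, 4, 4, 4, 4, 4, 4, 4, 4, 4, 2, 2, 2, 2, 2, 1]; 17 cycles in total.
55 − 17 = 38 transpositions; sign(π) = (−1)^38 = +1.
Zolotarev: (43|55) = +1, matching the cycle-count sign.

+1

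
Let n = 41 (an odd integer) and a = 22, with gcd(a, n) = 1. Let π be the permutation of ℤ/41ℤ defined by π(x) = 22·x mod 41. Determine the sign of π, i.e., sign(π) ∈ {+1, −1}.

Start at x=22: 22 → 33 → 29 → 23 → 14 → 21 → 11 → … (one orbit).
The orbit structure of x ↦ 22x mod 41: 2 orbits of sizes [40, 1].
2 cycles on 41: each ℓ→(−1)^(ℓ−1), product (−1)^39 = -1.

-1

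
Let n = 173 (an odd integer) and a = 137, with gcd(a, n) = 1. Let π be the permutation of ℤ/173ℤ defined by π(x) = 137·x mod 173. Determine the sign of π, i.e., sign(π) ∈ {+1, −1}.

+1

Trace 34: π^k(34) = [34, 160, 122, 106, 163, 14, 15] for k=0..6.
The orbit structure of x ↦ 137x mod 173: 3 orbits of sizes [86, 86, 1].
n − c = 173 − 3 = 170; sign = (−1)^170 = +1.
Via Zolotarev, sign(π_{137}) = (137|173) = +1.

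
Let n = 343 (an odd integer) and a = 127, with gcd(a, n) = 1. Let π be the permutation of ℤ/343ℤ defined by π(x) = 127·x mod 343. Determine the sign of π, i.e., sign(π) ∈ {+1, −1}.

+1

Orbit of 183 under x↦127x: [183, 260, 92, 22, 50, 176, 57]… (length divides ord_343(127)).
Decompose π into cycles: lengths [49, 49, 49, 49, 49, 49, 7, 7, 7, 7, 7, 7, 1, 1, 1, 1, 1, 1, 1] (19 cycles, including the fixed point 0).
sign(π) = (−1)^{n − #cycles} = (−1)^{343−19} = (−1)^324 = +1.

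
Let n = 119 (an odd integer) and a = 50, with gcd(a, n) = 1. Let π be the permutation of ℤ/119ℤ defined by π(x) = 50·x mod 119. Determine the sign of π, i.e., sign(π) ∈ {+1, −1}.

Trace 1: π^k(1) = [1, 50] for k=0..1.
The orbit structure of x ↦ 50x mod 119: 63 orbits of sizes [2, 2, 2, 2, 2, 2, 2, 2, 2, 2, 2, 2, 2, 2, 2, 2, 2, 2, 2, 2, 2, 2, 2, 2, 2, 2, 2, 2, 2, 2, 2, 2, 2, 2, 2, 2, 2, 2, 2, 2, 2, 2, 2, 2, 2, 2, 2, 2, 2, 2, 2, 2, 2, 2, 2, 2, 1, 1, 1, 1, 1, 1, 1].
With 63 cycles on 119 points, sign = (−1)^{119−63} = +1.

+1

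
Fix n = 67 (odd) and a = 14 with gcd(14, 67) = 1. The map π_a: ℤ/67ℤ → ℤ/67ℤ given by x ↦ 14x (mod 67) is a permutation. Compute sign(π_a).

+1

Start at x=14: 14 → 62 → 64 → 25 → 15 → 9 → 59 → … (one orbit).
Cycle type of π: 11×6 + 1; total 7 cycles.
7 cycles on 67: each ℓ→(−1)^(ℓ−1), product (−1)^60 = +1.
(14|67)_J = +1 (Zolotarev's lemma cross-check).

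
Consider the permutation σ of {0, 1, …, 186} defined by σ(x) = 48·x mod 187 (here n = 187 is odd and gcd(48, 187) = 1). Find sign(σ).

-1

Trace 91: π^k(91) = [91, 67, 37, 93, 163, 157, 56] for k=0..6.
π_48 has 6 disjoint cycles with lengths [80, 80, 16, 5, 5, 1] on {0,…,186}.
With 6 cycles on 187 points, sign = (−1)^{187−6} = -1.
The Jacobi symbol (48|187) = -1 (Zolotarev) agrees.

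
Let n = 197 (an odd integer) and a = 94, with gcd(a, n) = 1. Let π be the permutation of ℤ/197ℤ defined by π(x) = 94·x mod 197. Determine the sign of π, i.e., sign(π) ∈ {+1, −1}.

-1

Trace 1: π^k(1) = [1, 94, 168, 32, 53, 57, 39] for k=0..6.
Cycle lengths of π_94 on ℤ/197ℤ: [196, 1]; 2 cycles in total.
sign(π) = (−1)^{n − #cycles} = (−1)^{197−2} = (−1)^195 = -1.
Check: (94/197) = -1 by Zolotarev.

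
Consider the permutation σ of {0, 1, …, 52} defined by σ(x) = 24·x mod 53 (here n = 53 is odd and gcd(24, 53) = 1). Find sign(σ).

Start at x=24: 24 → 46 → 44 → 49 → 10 → 28 → 36 → … (one orbit).
5 cycles of lengths [13, 13, 13, 13, 1].
With 5 cycles on 53 points, sign = (−1)^{53−5} = +1.
(24|53)_J = +1 (Zolotarev's lemma cross-check).

+1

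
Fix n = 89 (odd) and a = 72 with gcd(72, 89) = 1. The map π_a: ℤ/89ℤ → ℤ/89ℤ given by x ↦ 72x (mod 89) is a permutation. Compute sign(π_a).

+1

Orbit of 68 under x↦72x: [68, 1, 72, 22, 71, 39, 49]… (length divides ord_89(72)).
π_72 has 3 disjoint cycles with lengths [44, 44, 1] on {0,…,88}.
With 3 cycles on 89 points, sign = (−1)^{89−3} = +1.
Zolotarev: (72|89) = +1, matching the cycle-count sign.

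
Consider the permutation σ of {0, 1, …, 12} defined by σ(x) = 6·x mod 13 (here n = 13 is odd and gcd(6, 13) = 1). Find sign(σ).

Start at x=8: 8 → 9 → 2 → 12 → 7 → 3 → 5 → … (one orbit).
The orbit structure of x ↦ 6x mod 13: 2 orbits of sizes [12, 1].
n − c = 13 − 2 = 11; sign = (−1)^11 = -1.

-1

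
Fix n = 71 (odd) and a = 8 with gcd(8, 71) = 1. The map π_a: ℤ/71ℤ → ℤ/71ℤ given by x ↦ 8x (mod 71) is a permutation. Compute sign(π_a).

+1

Start at x=16: 16 → 57 → 30 → 27 → 3 → 24 → 50 → … (one orbit).
3 cycles of lengths [35, 35, 1].
n − c = 71 − 3 = 68; sign = (−1)^68 = +1.
Check: (8/71) = +1 by Zolotarev.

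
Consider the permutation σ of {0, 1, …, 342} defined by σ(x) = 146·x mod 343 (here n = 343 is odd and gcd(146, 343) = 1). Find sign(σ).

Start at x=195: 195 → 1 → 146 → 50 → 97 → 99 → 48 → … (one orbit).
Decompose π into cycles: lengths [14, 14, 14, 14, 14, 14, 14, 14, 14, 14, 14, 14, 14, 14, 14, 14, 14, 14, 14, 14, 14, 2, 2, 2, 2, 2, 2, 2, 2, 2, 2, 2, 2, 2, 2, 2, 2, 2, 2, 2, 2, 2, 2, 2, 2, 1] (46 cycles, including the fixed point 0).
343 − 46 = 297 transpositions; sign(π) = (−1)^297 = -1.

-1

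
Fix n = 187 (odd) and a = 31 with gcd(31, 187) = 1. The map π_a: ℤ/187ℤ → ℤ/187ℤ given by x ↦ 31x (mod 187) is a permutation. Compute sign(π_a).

-1

Start at x=49: 49 → 23 → 152 → 37 → 25 → 27 → 89 → … (one orbit).
6 cycles of lengths [80, 80, 16, 5, 5, 1].
With 6 cycles on 187 points, sign = (−1)^{187−6} = -1.
Zolotarev: (31|187) = -1, matching the cycle-count sign.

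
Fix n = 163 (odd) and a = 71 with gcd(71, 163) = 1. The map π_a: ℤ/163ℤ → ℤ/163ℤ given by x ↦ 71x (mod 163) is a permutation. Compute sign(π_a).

Start at x=121: 121 → 115 → 15 → 87 → 146 → 97 → 41 → … (one orbit).
Decompose π into cycles: lengths [81, 81, 1] (3 cycles, including the fixed point 0).
3 cycles on 163: each ℓ→(−1)^(ℓ−1), product (−1)^160 = +1.

+1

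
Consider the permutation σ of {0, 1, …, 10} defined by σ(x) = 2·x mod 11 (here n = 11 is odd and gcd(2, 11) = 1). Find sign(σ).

Start at x=10: 10 → 9 → 7 → 3 → 6 → 1 → 2 → … (one orbit).
π_2 has 2 disjoint cycles with lengths [10, 1] on {0,…,10}.
Σ(ℓ_i−1) = 11−2 = 9; sign = (−1)^9 = -1.

-1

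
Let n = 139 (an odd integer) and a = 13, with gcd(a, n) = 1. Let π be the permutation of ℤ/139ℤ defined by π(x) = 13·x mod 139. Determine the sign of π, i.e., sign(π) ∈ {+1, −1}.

+1

Start at x=80: 80 → 67 → 37 → 64 → 137 → 113 → 79 → … (one orbit).
The orbit structure of x ↦ 13x mod 139: 3 orbits of sizes [69, 69, 1].
Σ(ℓ_i−1) = 139−3 = 136; sign = (−1)^136 = +1.
The Jacobi symbol (13|139) = +1 (Zolotarev) agrees.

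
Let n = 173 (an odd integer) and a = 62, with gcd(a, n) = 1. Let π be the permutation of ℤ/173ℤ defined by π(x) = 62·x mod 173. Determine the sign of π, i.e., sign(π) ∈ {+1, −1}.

Start at x=90: 90 → 44 → 133 → 115 → 37 → 45 → 22 → … (one orbit).
π_62 has 2 disjoint cycles with lengths [172, 1] on {0,…,172}.
2 cycles on 173: each ℓ→(−1)^(ℓ−1), product (−1)^171 = -1.
The Jacobi symbol (62|173) = -1 (Zolotarev) agrees.

-1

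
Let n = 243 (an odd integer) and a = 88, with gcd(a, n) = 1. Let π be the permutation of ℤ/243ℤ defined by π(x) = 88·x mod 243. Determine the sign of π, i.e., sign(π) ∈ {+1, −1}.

Trace 76: π^k(76) = [76, 127, 241, 67, 64, 43, 139] for k=0..6.
Cycle type of π: 81×2 + 27×2 + 9×2 + 3×2 + 1×3; total 11 cycles.
11 cycles on 243: each ℓ→(−1)^(ℓ−1), product (−1)^232 = +1.
Zolotarev: (88|243) = +1, matching the cycle-count sign.

+1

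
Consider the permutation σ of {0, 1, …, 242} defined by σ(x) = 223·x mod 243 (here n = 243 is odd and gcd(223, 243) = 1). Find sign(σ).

Start at x=109: 109 → 7 → 103 → 127 → 133 → 13 → 226 → … (one orbit).
11 cycles of lengths [81, 81, 27, 27, 9, 9, 3, 3, 1, 1, 1].
sign(π) = (−1)^{n − #cycles} = (−1)^{243−11} = (−1)^232 = +1.

+1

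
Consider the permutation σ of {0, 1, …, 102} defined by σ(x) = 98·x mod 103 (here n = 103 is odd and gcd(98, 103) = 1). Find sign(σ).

Start at x=13: 13 → 38 → 16 → 23 → 91 → 60 → 9 → … (one orbit).
Cycle type of π: 51×2 + 1; total 3 cycles.
3 cycles on 103: each ℓ→(−1)^(ℓ−1), product (−1)^100 = +1.
The Jacobi symbol (98|103) = +1 (Zolotarev) agrees.

+1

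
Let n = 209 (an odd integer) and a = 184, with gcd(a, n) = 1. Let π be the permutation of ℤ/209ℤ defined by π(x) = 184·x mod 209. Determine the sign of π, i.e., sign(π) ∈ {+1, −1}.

+1

Start at x=191: 191 → 32 → 36 → 145 → 137 → 128 → 144 → … (one orbit).
Cycle lengths of π_184 on ℤ/209ℤ: [90, 90, 18, 10, 1]; 5 cycles in total.
5 cycles on 209: each ℓ→(−1)^(ℓ−1), product (−1)^204 = +1.
Check: (184/209) = +1 by Zolotarev.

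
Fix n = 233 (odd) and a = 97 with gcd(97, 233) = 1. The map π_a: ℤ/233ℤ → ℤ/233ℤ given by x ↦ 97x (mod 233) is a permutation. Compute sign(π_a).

Orbit of 1 under x↦97x: [1, 97, 89, 12, 232, 136, 144]… (length divides ord_233(97)).
Cycle type of π: 8×29 + 1; total 30 cycles.
30 cycles on 233: each ℓ→(−1)^(ℓ−1), product (−1)^203 = -1.
(97|233)_J = -1 (Zolotarev's lemma cross-check).

-1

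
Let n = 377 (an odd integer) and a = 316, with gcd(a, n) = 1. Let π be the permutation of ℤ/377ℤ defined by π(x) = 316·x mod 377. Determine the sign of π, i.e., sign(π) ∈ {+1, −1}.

Start at x=142: 142 → 9 → 205 → 313 → 134 → 120 → 220 → … (one orbit).
Decompose π into cycles: lengths [84, 84, 84, 84, 28, 6, 6, 1] (8 cycles, including the fixed point 0).
n − c = 377 − 8 = 369; sign = (−1)^369 = -1.
(316|377)_J = -1 (Zolotarev's lemma cross-check).

-1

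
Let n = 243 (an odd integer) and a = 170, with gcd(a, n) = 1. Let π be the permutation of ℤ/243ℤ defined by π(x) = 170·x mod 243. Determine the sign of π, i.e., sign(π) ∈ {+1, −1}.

Start at x=91: 91 → 161 → 154 → 179 → 55 → 116 → 37 → … (one orbit).
π_170 has 14 disjoint cycles with lengths [54, 54, 54, 18, 18, 18, 6, 6, 6, 2, 2, 2, 2, 1] on {0,…,242}.
n − c = 243 − 14 = 229; sign = (−1)^229 = -1.
The Jacobi symbol (170|243) = -1 (Zolotarev) agrees.

-1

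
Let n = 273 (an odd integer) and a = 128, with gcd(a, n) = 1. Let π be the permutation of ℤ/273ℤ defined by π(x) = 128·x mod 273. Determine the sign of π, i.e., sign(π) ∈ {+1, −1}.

Trace 137: π^k(137) = [137, 64, 2, 256, 8, 205, 32] for k=0..6.
The orbit structure of x ↦ 128x mod 273: 27 orbits of sizes [12, 12, 12, 12, 12, 12, 12, 12, 12, 12, 12, 12, 12, 12, 12, 12, 12, 12, 12, 12, 12, 6, 6, 3, 3, 2, 1].
With 27 cycles on 273 points, sign = (−1)^{273−27} = +1.
(128|273)_J = +1 (Zolotarev's lemma cross-check).

+1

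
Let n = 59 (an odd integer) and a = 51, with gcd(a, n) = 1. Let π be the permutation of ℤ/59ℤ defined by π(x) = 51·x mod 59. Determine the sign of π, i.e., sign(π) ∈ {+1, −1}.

+1

Start at x=4: 4 → 27 → 20 → 17 → 41 → 26 → 28 → … (one orbit).
The orbit structure of x ↦ 51x mod 59: 3 orbits of sizes [29, 29, 1].
With 3 cycles on 59 points, sign = (−1)^{59−3} = +1.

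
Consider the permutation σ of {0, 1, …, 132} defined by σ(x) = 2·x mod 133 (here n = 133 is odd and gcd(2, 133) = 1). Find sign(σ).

Trace 67: π^k(67) = [67, 1, 2, 4, 8, 16, 32] for k=0..6.
Decompose π into cycles: lengths [18, 18, 18, 18, 18, 18, 18, 3, 3, 1] (10 cycles, including the fixed point 0).
133 − 10 = 123 transpositions; sign(π) = (−1)^123 = -1.

-1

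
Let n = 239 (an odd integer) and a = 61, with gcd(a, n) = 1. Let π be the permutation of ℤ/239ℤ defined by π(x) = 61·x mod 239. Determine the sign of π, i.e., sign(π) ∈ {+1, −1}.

+1

Orbit of 198 under x↦61x: [198, 128, 160, 200, 11, 193, 62]… (length divides ord_239(61)).
Decompose π into cycles: lengths [119, 119, 1] (3 cycles, including the fixed point 0).
3 cycles on 239: each ℓ→(−1)^(ℓ−1), product (−1)^236 = +1.
Zolotarev: (61|239) = +1, matching the cycle-count sign.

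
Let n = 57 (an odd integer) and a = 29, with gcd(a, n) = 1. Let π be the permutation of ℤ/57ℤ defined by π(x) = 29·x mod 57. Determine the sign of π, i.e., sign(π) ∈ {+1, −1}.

+1

Trace 29: π^k(29) = [29, 43, 50, 25, 41, 49, 53] for k=0..6.
5 cycles of lengths [18, 18, 18, 2, 1].
57 − 5 = 52 transpositions; sign(π) = (−1)^52 = +1.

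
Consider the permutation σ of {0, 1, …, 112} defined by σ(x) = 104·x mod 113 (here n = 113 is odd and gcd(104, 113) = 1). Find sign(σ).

+1

Start at x=82: 82 → 53 → 88 → 112 → 9 → 32 → 51 → … (one orbit).
Cycle lengths of π_104 on ℤ/113ℤ: [56, 56, 1]; 3 cycles in total.
Σ(ℓ_i−1) = 113−3 = 110; sign = (−1)^110 = +1.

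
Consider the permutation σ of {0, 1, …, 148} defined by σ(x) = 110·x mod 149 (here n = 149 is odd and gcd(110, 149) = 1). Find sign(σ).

+1

Orbit of 49 under x↦110x: [49, 26, 29, 61, 5, 103, 6]… (length divides ord_149(110)).
π_110 has 3 disjoint cycles with lengths [74, 74, 1] on {0,…,148}.
n − c = 149 − 3 = 146; sign = (−1)^146 = +1.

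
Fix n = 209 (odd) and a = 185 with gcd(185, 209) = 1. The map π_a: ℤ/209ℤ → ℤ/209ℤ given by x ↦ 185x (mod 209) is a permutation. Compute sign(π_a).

Trace 20: π^k(20) = [20, 147, 25, 27, 188, 86, 26] for k=0..6.
The orbit structure of x ↦ 185x mod 209: 6 orbits of sizes [90, 90, 18, 5, 5, 1].
6 cycles on 209: each ℓ→(−1)^(ℓ−1), product (−1)^203 = -1.

-1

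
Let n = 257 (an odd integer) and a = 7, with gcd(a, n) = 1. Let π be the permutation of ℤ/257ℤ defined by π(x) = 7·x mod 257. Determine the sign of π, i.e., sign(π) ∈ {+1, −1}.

-1

Orbit of 190 under x↦7x: [190, 45, 58, 149, 15, 105, 221]… (length divides ord_257(7)).
Cycle type of π: 256 + 1; total 2 cycles.
2 cycles on 257: each ℓ→(−1)^(ℓ−1), product (−1)^255 = -1.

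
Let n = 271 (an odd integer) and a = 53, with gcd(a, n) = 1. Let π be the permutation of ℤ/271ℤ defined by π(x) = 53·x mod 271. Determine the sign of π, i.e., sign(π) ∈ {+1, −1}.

Trace 85: π^k(85) = [85, 169, 14, 200, 31, 17, 88] for k=0..6.
Decompose π into cycles: lengths [135, 135, 1] (3 cycles, including the fixed point 0).
With 3 cycles on 271 points, sign = (−1)^{271−3} = +1.
(53|271)_J = +1 (Zolotarev's lemma cross-check).

+1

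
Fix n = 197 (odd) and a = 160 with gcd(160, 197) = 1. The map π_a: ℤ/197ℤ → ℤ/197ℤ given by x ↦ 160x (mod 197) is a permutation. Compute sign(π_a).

+1

Orbit of 26 under x↦160x: [26, 23, 134, 164, 39, 133, 4]… (length divides ord_197(160)).
Cycle type of π: 98×2 + 1; total 3 cycles.
n − c = 197 − 3 = 194; sign = (−1)^194 = +1.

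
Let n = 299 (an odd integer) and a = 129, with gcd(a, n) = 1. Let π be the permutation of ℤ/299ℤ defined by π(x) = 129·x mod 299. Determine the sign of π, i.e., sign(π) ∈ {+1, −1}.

Orbit of 51 under x↦129x: [51, 1, 129, 196, 168, 144, 38]… (length divides ord_299(129)).
The orbit structure of x ↦ 129x mod 299: 20 orbits of sizes [22, 22, 22, 22, 22, 22, 22, 22, 22, 22, 22, 22, 22, 2, 2, 2, 2, 2, 2, 1].
299 − 20 = 279 transpositions; sign(π) = (−1)^279 = -1.

-1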